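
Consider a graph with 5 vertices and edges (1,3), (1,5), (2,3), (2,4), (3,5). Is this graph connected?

Step 1: Build adjacency list from edges:
  1: 3, 5
  2: 3, 4
  3: 1, 2, 5
  4: 2
  5: 1, 3

Step 2: Run BFS/DFS from vertex 1:
  Visited: {1, 3, 5, 2, 4}
  Reached 5 of 5 vertices

Step 3: All 5 vertices reached from vertex 1, so the graph is connected.
Answer: Yes, the graph is connected.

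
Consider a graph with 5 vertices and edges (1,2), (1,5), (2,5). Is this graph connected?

Step 1: Build adjacency list from edges:
  1: 2, 5
  2: 1, 5
  3: (none)
  4: (none)
  5: 1, 2

Step 2: Run BFS/DFS from vertex 1:
  Visited: {1, 2, 5}
  Reached 3 of 5 vertices

Step 3: Only 3 of 5 vertices reached. Graph is disconnected.
Connected components: {1, 2, 5}, {3}, {4}
Answer: No, the graph is not connected (3 components).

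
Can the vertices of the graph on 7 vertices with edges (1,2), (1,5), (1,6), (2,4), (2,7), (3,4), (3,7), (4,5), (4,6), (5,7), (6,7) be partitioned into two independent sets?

Step 1: Attempt 2-coloring using BFS:
  Start at vertex 1, assign color 0
  Color vertex 2 with color 1 (neighbor of 1)
  Color vertex 5 with color 1 (neighbor of 1)
  Color vertex 6 with color 1 (neighbor of 1)
  Color vertex 4 with color 0 (neighbor of 2)
  Color vertex 7 with color 0 (neighbor of 2)
  Color vertex 3 with color 1 (neighbor of 4)

Step 2: 2-coloring succeeded. No conflicts found.
  Set A (color 0): {1, 4, 7}
  Set B (color 1): {2, 3, 5, 6}

The graph is bipartite with partition {1, 4, 7}, {2, 3, 5, 6}.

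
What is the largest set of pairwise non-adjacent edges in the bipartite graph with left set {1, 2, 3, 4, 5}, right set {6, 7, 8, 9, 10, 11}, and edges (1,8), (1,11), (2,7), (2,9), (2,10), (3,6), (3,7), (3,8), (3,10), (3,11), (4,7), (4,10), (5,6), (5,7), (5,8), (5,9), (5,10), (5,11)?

Step 1: List the neighbors of each left vertex:
  1: 8, 11
  2: 7, 9, 10
  3: 6, 7, 8, 10, 11
  4: 7, 10
  5: 6, 7, 8, 9, 10, 11

Step 2: Greedily match left vertices, then look for augmenting paths:
  Match 1 -- 8
  Match 2 -- 7
  Match 3 -- 6
  Match 4 -- 10
  Match 5 -- 9
  No augmenting path remains.

Step 3: Verify this is maximum:
  Matching size 5 = min(|L|, |R|) = min(5, 6), which is an upper bound, so this matching is maximum.

Maximum matching: {(1,8), (2,7), (3,6), (4,10), (5,9)}
Size: 5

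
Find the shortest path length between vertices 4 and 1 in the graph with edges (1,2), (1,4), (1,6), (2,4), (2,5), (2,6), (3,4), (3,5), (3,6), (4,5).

Step 1: Build adjacency list:
  1: 2, 4, 6
  2: 1, 4, 5, 6
  3: 4, 5, 6
  4: 1, 2, 3, 5
  5: 2, 3, 4
  6: 1, 2, 3

Step 2: BFS from vertex 4 to find shortest path to 1:
  vertex 1 reached at distance 1

Step 3: Shortest path: 4 -> 1
Path length: 1 edge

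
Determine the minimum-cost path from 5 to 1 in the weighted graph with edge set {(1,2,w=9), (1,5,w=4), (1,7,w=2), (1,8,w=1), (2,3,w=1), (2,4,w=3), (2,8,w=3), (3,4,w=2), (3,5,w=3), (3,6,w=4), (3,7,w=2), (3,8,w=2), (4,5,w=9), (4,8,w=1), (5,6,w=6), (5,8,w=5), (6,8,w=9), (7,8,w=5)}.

Step 1: Build adjacency list with weights:
  1: 2(w=9), 5(w=4), 7(w=2), 8(w=1)
  2: 1(w=9), 3(w=1), 4(w=3), 8(w=3)
  3: 2(w=1), 4(w=2), 5(w=3), 6(w=4), 7(w=2), 8(w=2)
  4: 2(w=3), 3(w=2), 5(w=9), 8(w=1)
  5: 1(w=4), 3(w=3), 4(w=9), 6(w=6), 8(w=5)
  6: 3(w=4), 5(w=6), 8(w=9)
  7: 1(w=2), 3(w=2), 8(w=5)
  8: 1(w=1), 2(w=3), 3(w=2), 4(w=1), 5(w=5), 6(w=9), 7(w=5)

Step 2: Apply Dijkstra's algorithm from vertex 5:
  Visit vertex 5 (distance=0)
    Update dist[1] = 4
    Update dist[3] = 3
    Update dist[4] = 9
    Update dist[6] = 6
    Update dist[8] = 5
  Visit vertex 3 (distance=3)
    Update dist[2] = 4
    Update dist[4] = 5
    Update dist[7] = 5
  Visit vertex 1 (distance=4)

Step 3: Shortest path: 5 -> 1
Total weight: 4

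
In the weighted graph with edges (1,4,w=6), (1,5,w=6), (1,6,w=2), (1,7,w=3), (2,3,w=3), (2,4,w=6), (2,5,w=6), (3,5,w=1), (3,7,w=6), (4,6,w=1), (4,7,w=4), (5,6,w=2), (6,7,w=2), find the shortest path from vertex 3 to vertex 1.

Step 1: Build adjacency list with weights:
  1: 4(w=6), 5(w=6), 6(w=2), 7(w=3)
  2: 3(w=3), 4(w=6), 5(w=6)
  3: 2(w=3), 5(w=1), 7(w=6)
  4: 1(w=6), 2(w=6), 6(w=1), 7(w=4)
  5: 1(w=6), 2(w=6), 3(w=1), 6(w=2)
  6: 1(w=2), 4(w=1), 5(w=2), 7(w=2)
  7: 1(w=3), 3(w=6), 4(w=4), 6(w=2)

Step 2: Apply Dijkstra's algorithm from vertex 3:
  Visit vertex 3 (distance=0)
    Update dist[2] = 3
    Update dist[5] = 1
    Update dist[7] = 6
  Visit vertex 5 (distance=1)
    Update dist[1] = 7
    Update dist[6] = 3
  Visit vertex 2 (distance=3)
    Update dist[4] = 9
  Visit vertex 6 (distance=3)
    Update dist[1] = 5
    Update dist[4] = 4
    Update dist[7] = 5
  Visit vertex 4 (distance=4)
  Visit vertex 1 (distance=5)

Step 3: Shortest path: 3 -> 5 -> 6 -> 1
Total weight: 1 + 2 + 2 = 5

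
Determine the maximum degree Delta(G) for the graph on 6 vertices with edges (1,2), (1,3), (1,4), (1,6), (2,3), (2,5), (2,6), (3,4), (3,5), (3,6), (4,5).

Step 1: Count edges incident to each vertex:
  deg(1) = 4 (neighbors: 2, 3, 4, 6)
  deg(2) = 4 (neighbors: 1, 3, 5, 6)
  deg(3) = 5 (neighbors: 1, 2, 4, 5, 6)
  deg(4) = 3 (neighbors: 1, 3, 5)
  deg(5) = 3 (neighbors: 2, 3, 4)
  deg(6) = 3 (neighbors: 1, 2, 3)

Step 2: Find maximum:
  max(4, 4, 5, 3, 3, 3) = 5 (vertex 3)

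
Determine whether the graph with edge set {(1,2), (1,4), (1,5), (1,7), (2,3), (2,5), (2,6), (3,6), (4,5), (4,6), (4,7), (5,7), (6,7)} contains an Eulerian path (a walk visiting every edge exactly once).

Step 1: Find the degree of each vertex:
  deg(1) = 4
  deg(2) = 4
  deg(3) = 2
  deg(4) = 4
  deg(5) = 4
  deg(6) = 4
  deg(7) = 4

Step 2: Count vertices with odd degree:
  All vertices have even degree (0 odd-degree vertices)

Step 3: Apply Euler's theorem:
  - Eulerian circuit exists iff graph is connected and all vertices have even degree
  - Eulerian path exists iff graph is connected and has 0 or 2 odd-degree vertices

Graph is connected with 0 odd-degree vertices.
Both Eulerian circuit and Eulerian path exist.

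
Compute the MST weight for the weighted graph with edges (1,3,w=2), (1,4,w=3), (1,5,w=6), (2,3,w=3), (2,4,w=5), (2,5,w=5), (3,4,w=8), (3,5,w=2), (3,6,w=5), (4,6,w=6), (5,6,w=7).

Apply Kruskal's algorithm (sort edges by weight, add if no cycle):

Sorted edges by weight:
  (1,3) w=2
  (3,5) w=2
  (1,4) w=3
  (2,3) w=3
  (2,4) w=5
  (2,5) w=5
  (3,6) w=5
  (1,5) w=6
  (4,6) w=6
  (5,6) w=7
  (3,4) w=8

Add edge (1,3) w=2 -- no cycle. Running total: 2
Add edge (3,5) w=2 -- no cycle. Running total: 4
Add edge (1,4) w=3 -- no cycle. Running total: 7
Add edge (2,3) w=3 -- no cycle. Running total: 10
Skip edge (2,4) w=5 -- would create cycle
Skip edge (2,5) w=5 -- would create cycle
Add edge (3,6) w=5 -- no cycle. Running total: 15

MST edges: (1,3,w=2), (3,5,w=2), (1,4,w=3), (2,3,w=3), (3,6,w=5)
Total MST weight: 2 + 2 + 3 + 3 + 5 = 15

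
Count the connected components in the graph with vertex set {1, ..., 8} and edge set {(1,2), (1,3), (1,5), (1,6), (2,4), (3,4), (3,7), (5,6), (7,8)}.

Step 1: Build adjacency list from edges:
  1: 2, 3, 5, 6
  2: 1, 4
  3: 1, 4, 7
  4: 2, 3
  5: 1, 6
  6: 1, 5
  7: 3, 8
  8: 7

Step 2: Run BFS/DFS from vertex 1:
  Visited: {1, 2, 3, 5, 6, 4, 7, 8}
  Reached 8 of 8 vertices

Step 3: All 8 vertices reached from vertex 1, so the graph is connected.
Number of connected components: 1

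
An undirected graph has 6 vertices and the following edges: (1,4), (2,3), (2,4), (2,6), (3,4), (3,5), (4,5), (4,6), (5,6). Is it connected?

Step 1: Build adjacency list from edges:
  1: 4
  2: 3, 4, 6
  3: 2, 4, 5
  4: 1, 2, 3, 5, 6
  5: 3, 4, 6
  6: 2, 4, 5

Step 2: Run BFS/DFS from vertex 1:
  Visited: {1, 4, 2, 3, 5, 6}
  Reached 6 of 6 vertices

Step 3: All 6 vertices reached from vertex 1, so the graph is connected.
Answer: Yes, the graph is connected.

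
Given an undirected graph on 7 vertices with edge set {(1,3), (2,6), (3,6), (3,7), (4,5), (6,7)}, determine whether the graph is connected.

Step 1: Build adjacency list from edges:
  1: 3
  2: 6
  3: 1, 6, 7
  4: 5
  5: 4
  6: 2, 3, 7
  7: 3, 6

Step 2: Run BFS/DFS from vertex 1:
  Visited: {1, 3, 6, 7, 2}
  Reached 5 of 7 vertices

Step 3: Only 5 of 7 vertices reached. Graph is disconnected.
Connected components: {1, 2, 3, 6, 7}, {4, 5}
Answer: No, the graph is not connected (2 components).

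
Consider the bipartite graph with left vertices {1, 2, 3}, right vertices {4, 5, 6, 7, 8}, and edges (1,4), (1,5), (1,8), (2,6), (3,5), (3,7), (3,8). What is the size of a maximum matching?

Step 1: List the neighbors of each left vertex:
  1: 4, 5, 8
  2: 6
  3: 5, 7, 8

Step 2: Greedily match left vertices, then look for augmenting paths:
  Match 1 -- 4
  Match 2 -- 6
  Match 3 -- 5
  No augmenting path remains.

Step 3: Verify this is maximum:
  Matching size 3 = min(|L|, |R|) = min(3, 5), which is an upper bound, so this matching is maximum.

Maximum matching: {(1,4), (2,6), (3,5)}
Size: 3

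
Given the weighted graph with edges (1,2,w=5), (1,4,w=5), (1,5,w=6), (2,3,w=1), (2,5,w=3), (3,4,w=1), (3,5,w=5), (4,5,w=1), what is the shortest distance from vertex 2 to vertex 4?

Step 1: Build adjacency list with weights:
  1: 2(w=5), 4(w=5), 5(w=6)
  2: 1(w=5), 3(w=1), 5(w=3)
  3: 2(w=1), 4(w=1), 5(w=5)
  4: 1(w=5), 3(w=1), 5(w=1)
  5: 1(w=6), 2(w=3), 3(w=5), 4(w=1)

Step 2: Apply Dijkstra's algorithm from vertex 2:
  Visit vertex 2 (distance=0)
    Update dist[1] = 5
    Update dist[3] = 1
    Update dist[5] = 3
  Visit vertex 3 (distance=1)
    Update dist[4] = 2
  Visit vertex 4 (distance=2)

Step 3: Shortest path: 2 -> 3 -> 4
Total weight: 1 + 1 = 2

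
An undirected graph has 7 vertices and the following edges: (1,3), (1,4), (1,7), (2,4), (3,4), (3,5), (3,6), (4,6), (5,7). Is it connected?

Step 1: Build adjacency list from edges:
  1: 3, 4, 7
  2: 4
  3: 1, 4, 5, 6
  4: 1, 2, 3, 6
  5: 3, 7
  6: 3, 4
  7: 1, 5

Step 2: Run BFS/DFS from vertex 1:
  Visited: {1, 3, 4, 7, 5, 6, 2}
  Reached 7 of 7 vertices

Step 3: All 7 vertices reached from vertex 1, so the graph is connected.
Answer: Yes, the graph is connected.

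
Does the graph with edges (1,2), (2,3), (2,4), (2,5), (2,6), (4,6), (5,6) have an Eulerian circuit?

Step 1: Find the degree of each vertex:
  deg(1) = 1
  deg(2) = 5
  deg(3) = 1
  deg(4) = 2
  deg(5) = 2
  deg(6) = 3

Step 2: Count vertices with odd degree:
  Odd-degree vertices: 1, 2, 3, 6 (4 total)

Step 3: Apply Euler's theorem:
  - Eulerian circuit exists iff graph is connected and all vertices have even degree
  - Eulerian path exists iff graph is connected and has 0 or 2 odd-degree vertices

Graph has 4 odd-degree vertices (need 0 or 2).
Neither Eulerian path nor Eulerian circuit exists.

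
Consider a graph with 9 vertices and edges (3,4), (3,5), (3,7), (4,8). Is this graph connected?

Step 1: Build adjacency list from edges:
  1: (none)
  2: (none)
  3: 4, 5, 7
  4: 3, 8
  5: 3
  6: (none)
  7: 3
  8: 4
  9: (none)

Step 2: Run BFS/DFS from vertex 1:
  Visited: {1}
  Reached 1 of 9 vertices

Step 3: Only 1 of 9 vertices reached. Graph is disconnected.
Connected components: {1}, {2}, {3, 4, 5, 7, 8}, {6}, {9}
Answer: No, the graph is not connected (5 components).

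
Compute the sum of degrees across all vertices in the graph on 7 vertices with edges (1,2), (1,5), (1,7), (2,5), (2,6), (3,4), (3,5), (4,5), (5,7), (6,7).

Step 1: Count edges incident to each vertex:
  deg(1) = 3 (neighbors: 2, 5, 7)
  deg(2) = 3 (neighbors: 1, 5, 6)
  deg(3) = 2 (neighbors: 4, 5)
  deg(4) = 2 (neighbors: 3, 5)
  deg(5) = 5 (neighbors: 1, 2, 3, 4, 7)
  deg(6) = 2 (neighbors: 2, 7)
  deg(7) = 3 (neighbors: 1, 5, 6)

Step 2: Sum all degrees:
  3 + 3 + 2 + 2 + 5 + 2 + 3 = 20

Verification: sum of degrees = 2 * |E| = 2 * 10 = 20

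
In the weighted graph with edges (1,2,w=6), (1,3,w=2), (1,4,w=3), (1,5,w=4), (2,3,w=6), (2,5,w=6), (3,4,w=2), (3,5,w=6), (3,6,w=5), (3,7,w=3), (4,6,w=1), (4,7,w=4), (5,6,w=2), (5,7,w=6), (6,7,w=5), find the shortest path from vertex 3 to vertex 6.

Step 1: Build adjacency list with weights:
  1: 2(w=6), 3(w=2), 4(w=3), 5(w=4)
  2: 1(w=6), 3(w=6), 5(w=6)
  3: 1(w=2), 2(w=6), 4(w=2), 5(w=6), 6(w=5), 7(w=3)
  4: 1(w=3), 3(w=2), 6(w=1), 7(w=4)
  5: 1(w=4), 2(w=6), 3(w=6), 6(w=2), 7(w=6)
  6: 3(w=5), 4(w=1), 5(w=2), 7(w=5)
  7: 3(w=3), 4(w=4), 5(w=6), 6(w=5)

Step 2: Apply Dijkstra's algorithm from vertex 3:
  Visit vertex 3 (distance=0)
    Update dist[1] = 2
    Update dist[2] = 6
    Update dist[4] = 2
    Update dist[5] = 6
    Update dist[6] = 5
    Update dist[7] = 3
  Visit vertex 1 (distance=2)
  Visit vertex 4 (distance=2)
    Update dist[6] = 3
  Visit vertex 6 (distance=3)
    Update dist[5] = 5

Step 3: Shortest path: 3 -> 4 -> 6
Total weight: 2 + 1 = 3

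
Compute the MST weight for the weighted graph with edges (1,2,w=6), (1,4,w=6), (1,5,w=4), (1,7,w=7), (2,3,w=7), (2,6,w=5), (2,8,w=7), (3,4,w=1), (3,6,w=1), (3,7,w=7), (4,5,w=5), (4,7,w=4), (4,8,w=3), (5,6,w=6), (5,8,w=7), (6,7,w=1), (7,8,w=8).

Apply Kruskal's algorithm (sort edges by weight, add if no cycle):

Sorted edges by weight:
  (3,4) w=1
  (3,6) w=1
  (6,7) w=1
  (4,8) w=3
  (1,5) w=4
  (4,7) w=4
  (2,6) w=5
  (4,5) w=5
  (1,2) w=6
  (1,4) w=6
  (5,6) w=6
  (1,7) w=7
  (2,8) w=7
  (2,3) w=7
  (3,7) w=7
  (5,8) w=7
  (7,8) w=8

Add edge (3,4) w=1 -- no cycle. Running total: 1
Add edge (3,6) w=1 -- no cycle. Running total: 2
Add edge (6,7) w=1 -- no cycle. Running total: 3
Add edge (4,8) w=3 -- no cycle. Running total: 6
Add edge (1,5) w=4 -- no cycle. Running total: 10
Skip edge (4,7) w=4 -- would create cycle
Add edge (2,6) w=5 -- no cycle. Running total: 15
Add edge (4,5) w=5 -- no cycle. Running total: 20

MST edges: (3,4,w=1), (3,6,w=1), (6,7,w=1), (4,8,w=3), (1,5,w=4), (2,6,w=5), (4,5,w=5)
Total MST weight: 1 + 1 + 1 + 3 + 4 + 5 + 5 = 20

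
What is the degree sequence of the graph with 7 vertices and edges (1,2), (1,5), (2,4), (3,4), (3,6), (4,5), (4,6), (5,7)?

Step 1: Count edges incident to each vertex:
  deg(1) = 2 (neighbors: 2, 5)
  deg(2) = 2 (neighbors: 1, 4)
  deg(3) = 2 (neighbors: 4, 6)
  deg(4) = 4 (neighbors: 2, 3, 5, 6)
  deg(5) = 3 (neighbors: 1, 4, 7)
  deg(6) = 2 (neighbors: 3, 4)
  deg(7) = 1 (neighbors: 5)

Step 2: Sort degrees in non-increasing order:
  Degrees: [2, 2, 2, 4, 3, 2, 1] -> sorted: [4, 3, 2, 2, 2, 2, 1]

Degree sequence: [4, 3, 2, 2, 2, 2, 1]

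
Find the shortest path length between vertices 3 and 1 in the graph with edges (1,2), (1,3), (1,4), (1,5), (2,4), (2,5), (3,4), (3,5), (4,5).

Step 1: Build adjacency list:
  1: 2, 3, 4, 5
  2: 1, 4, 5
  3: 1, 4, 5
  4: 1, 2, 3, 5
  5: 1, 2, 3, 4

Step 2: BFS from vertex 3 to find shortest path to 1:
  vertex 1 reached at distance 1

Step 3: Shortest path: 3 -> 1
Path length: 1 edge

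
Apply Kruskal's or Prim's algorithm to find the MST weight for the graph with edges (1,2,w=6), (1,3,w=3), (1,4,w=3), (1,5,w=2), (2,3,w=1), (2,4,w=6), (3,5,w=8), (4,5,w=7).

Apply Kruskal's algorithm (sort edges by weight, add if no cycle):

Sorted edges by weight:
  (2,3) w=1
  (1,5) w=2
  (1,4) w=3
  (1,3) w=3
  (1,2) w=6
  (2,4) w=6
  (4,5) w=7
  (3,5) w=8

Add edge (2,3) w=1 -- no cycle. Running total: 1
Add edge (1,5) w=2 -- no cycle. Running total: 3
Add edge (1,4) w=3 -- no cycle. Running total: 6
Add edge (1,3) w=3 -- no cycle. Running total: 9

MST edges: (2,3,w=1), (1,5,w=2), (1,4,w=3), (1,3,w=3)
Total MST weight: 1 + 2 + 3 + 3 = 9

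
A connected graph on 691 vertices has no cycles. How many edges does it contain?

A tree on n vertices always has exactly n - 1 edges.
For n = 691: edges = 691 - 1 = 690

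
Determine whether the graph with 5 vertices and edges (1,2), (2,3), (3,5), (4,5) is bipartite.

Step 1: Attempt 2-coloring using BFS:
  Start at vertex 1, assign color 0
  Color vertex 2 with color 1 (neighbor of 1)
  Color vertex 3 with color 0 (neighbor of 2)
  Color vertex 5 with color 1 (neighbor of 3)
  Color vertex 4 with color 0 (neighbor of 5)

Step 2: 2-coloring succeeded. No conflicts found.
  Set A (color 0): {1, 3, 4}
  Set B (color 1): {2, 5}

The graph is bipartite with partition {1, 3, 4}, {2, 5}.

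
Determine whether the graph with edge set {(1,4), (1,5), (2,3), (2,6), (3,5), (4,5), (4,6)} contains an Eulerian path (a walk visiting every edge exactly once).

Step 1: Find the degree of each vertex:
  deg(1) = 2
  deg(2) = 2
  deg(3) = 2
  deg(4) = 3
  deg(5) = 3
  deg(6) = 2

Step 2: Count vertices with odd degree:
  Odd-degree vertices: 4, 5 (2 total)

Step 3: Apply Euler's theorem:
  - Eulerian circuit exists iff graph is connected and all vertices have even degree
  - Eulerian path exists iff graph is connected and has 0 or 2 odd-degree vertices

Graph is connected with exactly 2 odd-degree vertices (4, 5).
Eulerian path exists (starting and ending at the odd-degree vertices), but no Eulerian circuit.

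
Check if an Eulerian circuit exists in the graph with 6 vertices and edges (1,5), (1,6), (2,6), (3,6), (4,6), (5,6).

Step 1: Find the degree of each vertex:
  deg(1) = 2
  deg(2) = 1
  deg(3) = 1
  deg(4) = 1
  deg(5) = 2
  deg(6) = 5

Step 2: Count vertices with odd degree:
  Odd-degree vertices: 2, 3, 4, 6 (4 total)

Step 3: Apply Euler's theorem:
  - Eulerian circuit exists iff graph is connected and all vertices have even degree
  - Eulerian path exists iff graph is connected and has 0 or 2 odd-degree vertices

Graph has 4 odd-degree vertices (need 0 or 2).
Neither Eulerian path nor Eulerian circuit exists.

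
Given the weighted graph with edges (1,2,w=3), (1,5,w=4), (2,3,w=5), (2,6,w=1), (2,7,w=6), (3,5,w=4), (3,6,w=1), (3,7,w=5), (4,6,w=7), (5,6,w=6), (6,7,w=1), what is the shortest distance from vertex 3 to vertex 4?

Step 1: Build adjacency list with weights:
  1: 2(w=3), 5(w=4)
  2: 1(w=3), 3(w=5), 6(w=1), 7(w=6)
  3: 2(w=5), 5(w=4), 6(w=1), 7(w=5)
  4: 6(w=7)
  5: 1(w=4), 3(w=4), 6(w=6)
  6: 2(w=1), 3(w=1), 4(w=7), 5(w=6), 7(w=1)
  7: 2(w=6), 3(w=5), 6(w=1)

Step 2: Apply Dijkstra's algorithm from vertex 3:
  Visit vertex 3 (distance=0)
    Update dist[2] = 5
    Update dist[5] = 4
    Update dist[6] = 1
    Update dist[7] = 5
  Visit vertex 6 (distance=1)
    Update dist[2] = 2
    Update dist[4] = 8
    Update dist[7] = 2
  Visit vertex 2 (distance=2)
    Update dist[1] = 5
  Visit vertex 7 (distance=2)
  Visit vertex 5 (distance=4)
  Visit vertex 1 (distance=5)
  Visit vertex 4 (distance=8)

Step 3: Shortest path: 3 -> 6 -> 4
Total weight: 1 + 7 = 8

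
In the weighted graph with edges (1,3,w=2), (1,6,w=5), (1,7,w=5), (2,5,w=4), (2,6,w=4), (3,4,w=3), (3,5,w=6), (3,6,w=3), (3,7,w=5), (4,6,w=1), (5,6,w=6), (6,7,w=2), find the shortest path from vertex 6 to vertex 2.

Step 1: Build adjacency list with weights:
  1: 3(w=2), 6(w=5), 7(w=5)
  2: 5(w=4), 6(w=4)
  3: 1(w=2), 4(w=3), 5(w=6), 6(w=3), 7(w=5)
  4: 3(w=3), 6(w=1)
  5: 2(w=4), 3(w=6), 6(w=6)
  6: 1(w=5), 2(w=4), 3(w=3), 4(w=1), 5(w=6), 7(w=2)
  7: 1(w=5), 3(w=5), 6(w=2)

Step 2: Apply Dijkstra's algorithm from vertex 6:
  Visit vertex 6 (distance=0)
    Update dist[1] = 5
    Update dist[2] = 4
    Update dist[3] = 3
    Update dist[4] = 1
    Update dist[5] = 6
    Update dist[7] = 2
  Visit vertex 4 (distance=1)
  Visit vertex 7 (distance=2)
  Visit vertex 3 (distance=3)
  Visit vertex 2 (distance=4)

Step 3: Shortest path: 6 -> 2
Total weight: 4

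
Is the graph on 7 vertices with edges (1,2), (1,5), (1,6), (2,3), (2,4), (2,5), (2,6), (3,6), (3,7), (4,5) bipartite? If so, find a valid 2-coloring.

Step 1: Attempt 2-coloring using BFS:
  Start at vertex 1, assign color 0
  Color vertex 2 with color 1 (neighbor of 1)
  Color vertex 5 with color 1 (neighbor of 1)
  Color vertex 6 with color 1 (neighbor of 1)
  Color vertex 3 with color 0 (neighbor of 2)
  Color vertex 4 with color 0 (neighbor of 2)

Step 2: Conflict found! Vertices 2 and 5 are adjacent but have the same color.
This means the graph contains an odd cycle.

The graph is NOT bipartite.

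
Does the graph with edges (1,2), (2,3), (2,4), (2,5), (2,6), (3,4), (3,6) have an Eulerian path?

Step 1: Find the degree of each vertex:
  deg(1) = 1
  deg(2) = 5
  deg(3) = 3
  deg(4) = 2
  deg(5) = 1
  deg(6) = 2

Step 2: Count vertices with odd degree:
  Odd-degree vertices: 1, 2, 3, 5 (4 total)

Step 3: Apply Euler's theorem:
  - Eulerian circuit exists iff graph is connected and all vertices have even degree
  - Eulerian path exists iff graph is connected and has 0 or 2 odd-degree vertices

Graph has 4 odd-degree vertices (need 0 or 2).
Neither Eulerian path nor Eulerian circuit exists.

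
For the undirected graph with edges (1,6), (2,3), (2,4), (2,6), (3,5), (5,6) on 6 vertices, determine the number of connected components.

Step 1: Build adjacency list from edges:
  1: 6
  2: 3, 4, 6
  3: 2, 5
  4: 2
  5: 3, 6
  6: 1, 2, 5

Step 2: Run BFS/DFS from vertex 1:
  Visited: {1, 6, 2, 5, 3, 4}
  Reached 6 of 6 vertices

Step 3: All 6 vertices reached from vertex 1, so the graph is connected.
Number of connected components: 1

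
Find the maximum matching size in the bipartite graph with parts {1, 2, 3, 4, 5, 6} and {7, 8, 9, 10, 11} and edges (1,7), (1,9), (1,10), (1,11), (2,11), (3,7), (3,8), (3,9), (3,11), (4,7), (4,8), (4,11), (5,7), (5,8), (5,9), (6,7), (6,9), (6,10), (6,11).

Step 1: List the neighbors of each left vertex:
  1: 7, 9, 10, 11
  2: 11
  3: 7, 8, 9, 11
  4: 7, 8, 11
  5: 7, 8, 9
  6: 7, 9, 10, 11

Step 2: Greedily match left vertices, then look for augmenting paths:
  Match 1 -- 7
  Match 2 -- 11
  Match 3 -- 8
  Match 5 -- 9
  Match 6 -- 10
  No augmenting path remains.

Step 3: Verify this is maximum:
  Matching size 5 = min(|L|, |R|) = min(6, 5), which is an upper bound, so this matching is maximum.

Maximum matching: {(1,7), (2,11), (3,8), (5,9), (6,10)}
Size: 5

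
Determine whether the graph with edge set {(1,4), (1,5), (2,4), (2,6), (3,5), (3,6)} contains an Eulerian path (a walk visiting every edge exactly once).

Step 1: Find the degree of each vertex:
  deg(1) = 2
  deg(2) = 2
  deg(3) = 2
  deg(4) = 2
  deg(5) = 2
  deg(6) = 2

Step 2: Count vertices with odd degree:
  All vertices have even degree (0 odd-degree vertices)

Step 3: Apply Euler's theorem:
  - Eulerian circuit exists iff graph is connected and all vertices have even degree
  - Eulerian path exists iff graph is connected and has 0 or 2 odd-degree vertices

Graph is connected with 0 odd-degree vertices.
Both Eulerian circuit and Eulerian path exist.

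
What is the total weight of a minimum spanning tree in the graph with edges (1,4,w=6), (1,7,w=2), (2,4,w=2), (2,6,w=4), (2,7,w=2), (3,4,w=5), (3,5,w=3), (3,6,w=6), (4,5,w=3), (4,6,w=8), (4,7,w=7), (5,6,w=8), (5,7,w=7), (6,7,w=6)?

Apply Kruskal's algorithm (sort edges by weight, add if no cycle):

Sorted edges by weight:
  (1,7) w=2
  (2,4) w=2
  (2,7) w=2
  (3,5) w=3
  (4,5) w=3
  (2,6) w=4
  (3,4) w=5
  (1,4) w=6
  (3,6) w=6
  (6,7) w=6
  (4,7) w=7
  (5,7) w=7
  (4,6) w=8
  (5,6) w=8

Add edge (1,7) w=2 -- no cycle. Running total: 2
Add edge (2,4) w=2 -- no cycle. Running total: 4
Add edge (2,7) w=2 -- no cycle. Running total: 6
Add edge (3,5) w=3 -- no cycle. Running total: 9
Add edge (4,5) w=3 -- no cycle. Running total: 12
Add edge (2,6) w=4 -- no cycle. Running total: 16

MST edges: (1,7,w=2), (2,4,w=2), (2,7,w=2), (3,5,w=3), (4,5,w=3), (2,6,w=4)
Total MST weight: 2 + 2 + 2 + 3 + 3 + 4 = 16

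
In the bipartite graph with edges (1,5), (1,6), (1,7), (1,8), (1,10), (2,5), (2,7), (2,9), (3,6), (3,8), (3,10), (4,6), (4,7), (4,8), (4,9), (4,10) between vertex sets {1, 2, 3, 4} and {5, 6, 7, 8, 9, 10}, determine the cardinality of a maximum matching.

Step 1: List the neighbors of each left vertex:
  1: 5, 6, 7, 8, 10
  2: 5, 7, 9
  3: 6, 8, 10
  4: 6, 7, 8, 9, 10

Step 2: Greedily match left vertices, then look for augmenting paths:
  Match 1 -- 5
  Match 2 -- 7
  Match 3 -- 6
  Match 4 -- 8
  No augmenting path remains.

Step 3: Verify this is maximum:
  Matching size 4 = min(|L|, |R|) = min(4, 6), which is an upper bound, so this matching is maximum.

Maximum matching: {(1,5), (2,7), (3,6), (4,8)}
Size: 4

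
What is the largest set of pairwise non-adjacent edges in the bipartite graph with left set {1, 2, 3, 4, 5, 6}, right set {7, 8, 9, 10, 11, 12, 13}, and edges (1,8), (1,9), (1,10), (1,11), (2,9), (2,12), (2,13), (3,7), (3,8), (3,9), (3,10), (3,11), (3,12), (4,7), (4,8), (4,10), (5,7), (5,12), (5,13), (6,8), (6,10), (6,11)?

Step 1: List the neighbors of each left vertex:
  1: 8, 9, 10, 11
  2: 9, 12, 13
  3: 7, 8, 9, 10, 11, 12
  4: 7, 8, 10
  5: 7, 12, 13
  6: 8, 10, 11

Step 2: Greedily match left vertices, then look for augmenting paths:
  Match 1 -- 8
  Match 2 -- 9
  Match 3 -- 7
  Match 4 -- 10
  Match 5 -- 12
  Match 6 -- 11
  No augmenting path remains.

Step 3: Verify this is maximum:
  Matching size 6 = min(|L|, |R|) = min(6, 7), which is an upper bound, so this matching is maximum.

Maximum matching: {(1,8), (2,9), (3,7), (4,10), (5,12), (6,11)}
Size: 6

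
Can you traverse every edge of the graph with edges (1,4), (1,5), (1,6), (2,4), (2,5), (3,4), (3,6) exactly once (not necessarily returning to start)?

Step 1: Find the degree of each vertex:
  deg(1) = 3
  deg(2) = 2
  deg(3) = 2
  deg(4) = 3
  deg(5) = 2
  deg(6) = 2

Step 2: Count vertices with odd degree:
  Odd-degree vertices: 1, 4 (2 total)

Step 3: Apply Euler's theorem:
  - Eulerian circuit exists iff graph is connected and all vertices have even degree
  - Eulerian path exists iff graph is connected and has 0 or 2 odd-degree vertices

Graph is connected with exactly 2 odd-degree vertices (1, 4).
Eulerian path exists (starting and ending at the odd-degree vertices), but no Eulerian circuit.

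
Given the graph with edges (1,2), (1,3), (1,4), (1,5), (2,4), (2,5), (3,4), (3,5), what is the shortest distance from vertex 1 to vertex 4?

Step 1: Build adjacency list:
  1: 2, 3, 4, 5
  2: 1, 4, 5
  3: 1, 4, 5
  4: 1, 2, 3
  5: 1, 2, 3

Step 2: BFS from vertex 1 to find shortest path to 4:
  vertex 2 reached at distance 1
  vertex 3 reached at distance 1
  vertex 4 reached at distance 1

Step 3: Shortest path: 1 -> 4
Path length: 1 edge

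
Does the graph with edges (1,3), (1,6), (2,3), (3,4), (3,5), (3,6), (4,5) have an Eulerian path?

Step 1: Find the degree of each vertex:
  deg(1) = 2
  deg(2) = 1
  deg(3) = 5
  deg(4) = 2
  deg(5) = 2
  deg(6) = 2

Step 2: Count vertices with odd degree:
  Odd-degree vertices: 2, 3 (2 total)

Step 3: Apply Euler's theorem:
  - Eulerian circuit exists iff graph is connected and all vertices have even degree
  - Eulerian path exists iff graph is connected and has 0 or 2 odd-degree vertices

Graph is connected with exactly 2 odd-degree vertices (2, 3).
Eulerian path exists (starting and ending at the odd-degree vertices), but no Eulerian circuit.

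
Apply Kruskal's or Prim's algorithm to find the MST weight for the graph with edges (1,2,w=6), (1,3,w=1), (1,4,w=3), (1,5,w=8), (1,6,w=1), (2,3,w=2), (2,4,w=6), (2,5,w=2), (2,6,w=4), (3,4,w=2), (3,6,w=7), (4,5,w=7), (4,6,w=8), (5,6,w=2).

Apply Kruskal's algorithm (sort edges by weight, add if no cycle):

Sorted edges by weight:
  (1,3) w=1
  (1,6) w=1
  (2,3) w=2
  (2,5) w=2
  (3,4) w=2
  (5,6) w=2
  (1,4) w=3
  (2,6) w=4
  (1,2) w=6
  (2,4) w=6
  (3,6) w=7
  (4,5) w=7
  (1,5) w=8
  (4,6) w=8

Add edge (1,3) w=1 -- no cycle. Running total: 1
Add edge (1,6) w=1 -- no cycle. Running total: 2
Add edge (2,3) w=2 -- no cycle. Running total: 4
Add edge (2,5) w=2 -- no cycle. Running total: 6
Add edge (3,4) w=2 -- no cycle. Running total: 8

MST edges: (1,3,w=1), (1,6,w=1), (2,3,w=2), (2,5,w=2), (3,4,w=2)
Total MST weight: 1 + 1 + 2 + 2 + 2 = 8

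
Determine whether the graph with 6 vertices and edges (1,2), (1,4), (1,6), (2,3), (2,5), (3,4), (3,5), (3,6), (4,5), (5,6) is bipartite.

Step 1: Attempt 2-coloring using BFS:
  Start at vertex 1, assign color 0
  Color vertex 2 with color 1 (neighbor of 1)
  Color vertex 4 with color 1 (neighbor of 1)
  Color vertex 6 with color 1 (neighbor of 1)
  Color vertex 3 with color 0 (neighbor of 2)
  Color vertex 5 with color 0 (neighbor of 2)

Step 2: Conflict found! Vertices 3 and 5 are adjacent but have the same color.
This means the graph contains an odd cycle.

The graph is NOT bipartite.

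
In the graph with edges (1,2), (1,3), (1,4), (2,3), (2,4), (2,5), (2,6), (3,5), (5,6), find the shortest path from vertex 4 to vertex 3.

Step 1: Build adjacency list:
  1: 2, 3, 4
  2: 1, 3, 4, 5, 6
  3: 1, 2, 5
  4: 1, 2
  5: 2, 3, 6
  6: 2, 5

Step 2: BFS from vertex 4 to find shortest path to 3:
  vertex 1 reached at distance 1
  vertex 2 reached at distance 1
  vertex 3 reached at distance 2

Step 3: Shortest path: 4 -> 1 -> 3
Path length: 2 edges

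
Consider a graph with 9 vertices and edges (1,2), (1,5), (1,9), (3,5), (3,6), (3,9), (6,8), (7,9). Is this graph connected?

Step 1: Build adjacency list from edges:
  1: 2, 5, 9
  2: 1
  3: 5, 6, 9
  4: (none)
  5: 1, 3
  6: 3, 8
  7: 9
  8: 6
  9: 1, 3, 7

Step 2: Run BFS/DFS from vertex 1:
  Visited: {1, 2, 5, 9, 3, 7, 6, 8}
  Reached 8 of 9 vertices

Step 3: Only 8 of 9 vertices reached. Graph is disconnected.
Connected components: {1, 2, 3, 5, 6, 7, 8, 9}, {4}
Answer: No, the graph is not connected (2 components).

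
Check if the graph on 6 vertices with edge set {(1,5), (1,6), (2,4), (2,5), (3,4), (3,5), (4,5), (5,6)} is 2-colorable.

Step 1: Attempt 2-coloring using BFS:
  Start at vertex 1, assign color 0
  Color vertex 5 with color 1 (neighbor of 1)
  Color vertex 6 with color 1 (neighbor of 1)
  Color vertex 2 with color 0 (neighbor of 5)
  Color vertex 3 with color 0 (neighbor of 5)
  Color vertex 4 with color 0 (neighbor of 5)

Step 2: Conflict found! Vertices 5 and 6 are adjacent but have the same color.
This means the graph contains an odd cycle.

The graph is NOT bipartite.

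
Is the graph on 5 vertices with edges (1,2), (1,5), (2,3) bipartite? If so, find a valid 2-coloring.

Step 1: Attempt 2-coloring using BFS:
  Start at vertex 1, assign color 0
  Color vertex 2 with color 1 (neighbor of 1)
  Color vertex 5 with color 1 (neighbor of 1)
  Color vertex 3 with color 0 (neighbor of 2)
  Start new component at vertex 4, assign color 0

Step 2: 2-coloring succeeded. No conflicts found.
  Set A (color 0): {1, 3, 4}
  Set B (color 1): {2, 5}

The graph is bipartite with partition {1, 3, 4}, {2, 5}.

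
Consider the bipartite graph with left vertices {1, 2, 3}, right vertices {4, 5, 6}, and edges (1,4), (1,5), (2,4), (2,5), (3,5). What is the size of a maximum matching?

Step 1: List the neighbors of each left vertex:
  1: 4, 5
  2: 4, 5
  3: 5

Step 2: Greedily match left vertices, then look for augmenting paths:
  Match 1 -- 4
  Match 2 -- 5
  No augmenting path remains.

Step 3: Verify this is maximum:
  Matching has size 2. The vertex set {4, 5} covers every edge and has size 2; any matching has at most one edge per cover vertex, so 2 is maximum (König's theorem).

Maximum matching: {(1,4), (2,5)}
Size: 2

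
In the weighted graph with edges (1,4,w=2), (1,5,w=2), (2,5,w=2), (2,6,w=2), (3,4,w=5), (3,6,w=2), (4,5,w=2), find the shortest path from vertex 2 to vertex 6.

Step 1: Build adjacency list with weights:
  1: 4(w=2), 5(w=2)
  2: 5(w=2), 6(w=2)
  3: 4(w=5), 6(w=2)
  4: 1(w=2), 3(w=5), 5(w=2)
  5: 1(w=2), 2(w=2), 4(w=2)
  6: 2(w=2), 3(w=2)

Step 2: Apply Dijkstra's algorithm from vertex 2:
  Visit vertex 2 (distance=0)
    Update dist[5] = 2
    Update dist[6] = 2
  Visit vertex 5 (distance=2)
    Update dist[1] = 4
    Update dist[4] = 4
  Visit vertex 6 (distance=2)
    Update dist[3] = 4

Step 3: Shortest path: 2 -> 6
Total weight: 2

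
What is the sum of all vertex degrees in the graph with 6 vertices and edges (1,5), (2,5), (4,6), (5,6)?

Step 1: Count edges incident to each vertex:
  deg(1) = 1 (neighbors: 5)
  deg(2) = 1 (neighbors: 5)
  deg(3) = 0 (neighbors: none)
  deg(4) = 1 (neighbors: 6)
  deg(5) = 3 (neighbors: 1, 2, 6)
  deg(6) = 2 (neighbors: 4, 5)

Step 2: Sum all degrees:
  1 + 1 + 0 + 1 + 3 + 2 = 8

Verification: sum of degrees = 2 * |E| = 2 * 4 = 8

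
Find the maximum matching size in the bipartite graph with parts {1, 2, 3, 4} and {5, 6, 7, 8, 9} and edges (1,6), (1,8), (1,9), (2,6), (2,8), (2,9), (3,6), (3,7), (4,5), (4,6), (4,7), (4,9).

Step 1: List the neighbors of each left vertex:
  1: 6, 8, 9
  2: 6, 8, 9
  3: 6, 7
  4: 5, 6, 7, 9

Step 2: Greedily match left vertices, then look for augmenting paths:
  Match 1 -- 6
  Match 2 -- 8
  Match 3 -- 7
  Match 4 -- 5
  No augmenting path remains.

Step 3: Verify this is maximum:
  Matching size 4 = min(|L|, |R|) = min(4, 5), which is an upper bound, so this matching is maximum.

Maximum matching: {(1,6), (2,8), (3,7), (4,5)}
Size: 4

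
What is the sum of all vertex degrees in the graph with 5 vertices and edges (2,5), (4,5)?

Step 1: Count edges incident to each vertex:
  deg(1) = 0 (neighbors: none)
  deg(2) = 1 (neighbors: 5)
  deg(3) = 0 (neighbors: none)
  deg(4) = 1 (neighbors: 5)
  deg(5) = 2 (neighbors: 2, 4)

Step 2: Sum all degrees:
  0 + 1 + 0 + 1 + 2 = 4

Verification: sum of degrees = 2 * |E| = 2 * 2 = 4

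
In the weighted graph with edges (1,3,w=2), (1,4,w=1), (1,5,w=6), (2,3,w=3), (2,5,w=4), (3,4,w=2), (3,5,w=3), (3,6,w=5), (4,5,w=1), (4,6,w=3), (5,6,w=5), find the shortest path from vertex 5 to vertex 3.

Step 1: Build adjacency list with weights:
  1: 3(w=2), 4(w=1), 5(w=6)
  2: 3(w=3), 5(w=4)
  3: 1(w=2), 2(w=3), 4(w=2), 5(w=3), 6(w=5)
  4: 1(w=1), 3(w=2), 5(w=1), 6(w=3)
  5: 1(w=6), 2(w=4), 3(w=3), 4(w=1), 6(w=5)
  6: 3(w=5), 4(w=3), 5(w=5)

Step 2: Apply Dijkstra's algorithm from vertex 5:
  Visit vertex 5 (distance=0)
    Update dist[1] = 6
    Update dist[2] = 4
    Update dist[3] = 3
    Update dist[4] = 1
    Update dist[6] = 5
  Visit vertex 4 (distance=1)
    Update dist[1] = 2
    Update dist[6] = 4
  Visit vertex 1 (distance=2)
  Visit vertex 3 (distance=3)

Step 3: Shortest path: 5 -> 3
Total weight: 3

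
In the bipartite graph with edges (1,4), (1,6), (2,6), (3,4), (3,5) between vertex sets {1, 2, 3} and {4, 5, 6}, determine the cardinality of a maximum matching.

Step 1: List the neighbors of each left vertex:
  1: 4, 6
  2: 6
  3: 4, 5

Step 2: Greedily match left vertices, then look for augmenting paths:
  Match 1 -- 4
  Match 2 -- 6
  Match 3 -- 5
  No augmenting path remains.

Step 3: Verify this is maximum:
  Matching size 3 = min(|L|, |R|) = min(3, 3), which is an upper bound, so this matching is maximum.

Maximum matching: {(1,4), (2,6), (3,5)}
Size: 3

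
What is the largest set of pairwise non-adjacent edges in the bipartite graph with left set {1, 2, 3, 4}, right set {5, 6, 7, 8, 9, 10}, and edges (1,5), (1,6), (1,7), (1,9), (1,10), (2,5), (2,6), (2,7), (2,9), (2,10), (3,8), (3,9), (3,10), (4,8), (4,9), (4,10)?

Step 1: List the neighbors of each left vertex:
  1: 5, 6, 7, 9, 10
  2: 5, 6, 7, 9, 10
  3: 8, 9, 10
  4: 8, 9, 10

Step 2: Greedily match left vertices, then look for augmenting paths:
  Match 1 -- 5
  Match 2 -- 6
  Match 3 -- 8
  Match 4 -- 9
  No augmenting path remains.

Step 3: Verify this is maximum:
  Matching size 4 = min(|L|, |R|) = min(4, 6), which is an upper bound, so this matching is maximum.

Maximum matching: {(1,5), (2,6), (3,8), (4,9)}
Size: 4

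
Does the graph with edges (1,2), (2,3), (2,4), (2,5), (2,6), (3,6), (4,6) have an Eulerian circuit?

Step 1: Find the degree of each vertex:
  deg(1) = 1
  deg(2) = 5
  deg(3) = 2
  deg(4) = 2
  deg(5) = 1
  deg(6) = 3

Step 2: Count vertices with odd degree:
  Odd-degree vertices: 1, 2, 5, 6 (4 total)

Step 3: Apply Euler's theorem:
  - Eulerian circuit exists iff graph is connected and all vertices have even degree
  - Eulerian path exists iff graph is connected and has 0 or 2 odd-degree vertices

Graph has 4 odd-degree vertices (need 0 or 2).
Neither Eulerian path nor Eulerian circuit exists.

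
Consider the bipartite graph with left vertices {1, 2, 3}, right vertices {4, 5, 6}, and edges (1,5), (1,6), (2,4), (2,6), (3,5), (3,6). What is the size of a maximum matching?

Step 1: List the neighbors of each left vertex:
  1: 5, 6
  2: 4, 6
  3: 5, 6

Step 2: Greedily match left vertices, then look for augmenting paths:
  Match 1 -- 5
  Match 2 -- 4
  Match 3 -- 6
  No augmenting path remains.

Step 3: Verify this is maximum:
  Matching size 3 = min(|L|, |R|) = min(3, 3), which is an upper bound, so this matching is maximum.

Maximum matching: {(1,5), (2,4), (3,6)}
Size: 3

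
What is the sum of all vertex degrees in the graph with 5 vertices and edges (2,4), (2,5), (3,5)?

Step 1: Count edges incident to each vertex:
  deg(1) = 0 (neighbors: none)
  deg(2) = 2 (neighbors: 4, 5)
  deg(3) = 1 (neighbors: 5)
  deg(4) = 1 (neighbors: 2)
  deg(5) = 2 (neighbors: 2, 3)

Step 2: Sum all degrees:
  0 + 2 + 1 + 1 + 2 = 6

Verification: sum of degrees = 2 * |E| = 2 * 3 = 6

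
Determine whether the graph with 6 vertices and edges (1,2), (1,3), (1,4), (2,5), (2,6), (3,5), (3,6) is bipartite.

Step 1: Attempt 2-coloring using BFS:
  Start at vertex 1, assign color 0
  Color vertex 2 with color 1 (neighbor of 1)
  Color vertex 3 with color 1 (neighbor of 1)
  Color vertex 4 with color 1 (neighbor of 1)
  Color vertex 5 with color 0 (neighbor of 2)
  Color vertex 6 with color 0 (neighbor of 2)

Step 2: 2-coloring succeeded. No conflicts found.
  Set A (color 0): {1, 5, 6}
  Set B (color 1): {2, 3, 4}

The graph is bipartite with partition {1, 5, 6}, {2, 3, 4}.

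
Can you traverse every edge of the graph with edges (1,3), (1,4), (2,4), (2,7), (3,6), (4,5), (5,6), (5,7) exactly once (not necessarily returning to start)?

Step 1: Find the degree of each vertex:
  deg(1) = 2
  deg(2) = 2
  deg(3) = 2
  deg(4) = 3
  deg(5) = 3
  deg(6) = 2
  deg(7) = 2

Step 2: Count vertices with odd degree:
  Odd-degree vertices: 4, 5 (2 total)

Step 3: Apply Euler's theorem:
  - Eulerian circuit exists iff graph is connected and all vertices have even degree
  - Eulerian path exists iff graph is connected and has 0 or 2 odd-degree vertices

Graph is connected with exactly 2 odd-degree vertices (4, 5).
Eulerian path exists (starting and ending at the odd-degree vertices), but no Eulerian circuit.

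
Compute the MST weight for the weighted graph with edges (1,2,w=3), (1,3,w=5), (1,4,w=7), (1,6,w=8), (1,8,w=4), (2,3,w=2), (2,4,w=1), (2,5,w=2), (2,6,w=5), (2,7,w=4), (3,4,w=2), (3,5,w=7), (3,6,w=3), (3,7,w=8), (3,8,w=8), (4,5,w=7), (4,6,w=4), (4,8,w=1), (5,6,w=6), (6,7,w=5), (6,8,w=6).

Apply Kruskal's algorithm (sort edges by weight, add if no cycle):

Sorted edges by weight:
  (2,4) w=1
  (4,8) w=1
  (2,3) w=2
  (2,5) w=2
  (3,4) w=2
  (1,2) w=3
  (3,6) w=3
  (1,8) w=4
  (2,7) w=4
  (4,6) w=4
  (1,3) w=5
  (2,6) w=5
  (6,7) w=5
  (5,6) w=6
  (6,8) w=6
  (1,4) w=7
  (3,5) w=7
  (4,5) w=7
  (1,6) w=8
  (3,7) w=8
  (3,8) w=8

Add edge (2,4) w=1 -- no cycle. Running total: 1
Add edge (4,8) w=1 -- no cycle. Running total: 2
Add edge (2,3) w=2 -- no cycle. Running total: 4
Add edge (2,5) w=2 -- no cycle. Running total: 6
Skip edge (3,4) w=2 -- would create cycle
Add edge (1,2) w=3 -- no cycle. Running total: 9
Add edge (3,6) w=3 -- no cycle. Running total: 12
Skip edge (1,8) w=4 -- would create cycle
Add edge (2,7) w=4 -- no cycle. Running total: 16

MST edges: (2,4,w=1), (4,8,w=1), (2,3,w=2), (2,5,w=2), (1,2,w=3), (3,6,w=3), (2,7,w=4)
Total MST weight: 1 + 1 + 2 + 2 + 3 + 3 + 4 = 16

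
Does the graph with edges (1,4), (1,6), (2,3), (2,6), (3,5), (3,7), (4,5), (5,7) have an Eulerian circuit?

Step 1: Find the degree of each vertex:
  deg(1) = 2
  deg(2) = 2
  deg(3) = 3
  deg(4) = 2
  deg(5) = 3
  deg(6) = 2
  deg(7) = 2

Step 2: Count vertices with odd degree:
  Odd-degree vertices: 3, 5 (2 total)

Step 3: Apply Euler's theorem:
  - Eulerian circuit exists iff graph is connected and all vertices have even degree
  - Eulerian path exists iff graph is connected and has 0 or 2 odd-degree vertices

Graph is connected with exactly 2 odd-degree vertices (3, 5).
Eulerian path exists (starting and ending at the odd-degree vertices), but no Eulerian circuit.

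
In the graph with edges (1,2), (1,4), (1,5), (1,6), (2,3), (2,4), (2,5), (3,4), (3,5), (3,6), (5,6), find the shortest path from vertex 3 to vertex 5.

Step 1: Build adjacency list:
  1: 2, 4, 5, 6
  2: 1, 3, 4, 5
  3: 2, 4, 5, 6
  4: 1, 2, 3
  5: 1, 2, 3, 6
  6: 1, 3, 5

Step 2: BFS from vertex 3 to find shortest path to 5:
  vertex 2 reached at distance 1
  vertex 4 reached at distance 1
  vertex 5 reached at distance 1

Step 3: Shortest path: 3 -> 5
Path length: 1 edge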